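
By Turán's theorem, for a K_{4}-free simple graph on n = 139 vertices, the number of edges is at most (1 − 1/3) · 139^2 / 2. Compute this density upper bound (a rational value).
Turán density bound = (2/3) · 139^2/2 = 19321/3 ≈ 6440.3333

Turán's theorem: ex(n, K_{r+1}) is achieved by the complete r-partite Turán graph T(n, r) with parts as balanced as possible, and is at most (1 − 1/r) · n^2/2. For r = 3, n = 139: the density bound is (2/3) · 19321/2 = 19321/3 ≈ 6440.3333. The integer-valued extremum is e(T(139, 3)) = 6440, which is strictly less than the density bound 19321/3 since 3 ∤ 139 (the parts of T(139, 3) cannot all be equal).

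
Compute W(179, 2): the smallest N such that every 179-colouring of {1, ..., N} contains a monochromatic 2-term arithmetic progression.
W(179, 2) = 179 + 1 = 180

A 2-term AP is any pair of integers, so a monochromatic 2-AP exists iff some colour is used at least twice. With 179 colours, the colouring i ↦ i on {1, ..., 179} uses each colour once, avoiding any monochromatic pair, so W(179, 2) > 179. For {1, ..., 180}, pigeonhole forces two integers of the same colour, which form a monochromatic 2-AP. Hence W(179, 2) = 180.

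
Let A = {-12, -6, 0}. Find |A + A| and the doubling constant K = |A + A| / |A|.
K = |A + A| / |A| = 5/3

Enumerate A + A = {a + b : a, b ∈ A}. With |A| = 3, there are |A|^2 = 9 ordered sum pairs; collecting distinct values, A + A = {-24, -18, -12, -6, 0}, so |A + A| = 5. Thus K = 5/3. Here |A + A| = 2|A| − 1 = 5, the minimum possible — so K = 5/3 is minimal, which holds iff A is an arithmetic progression.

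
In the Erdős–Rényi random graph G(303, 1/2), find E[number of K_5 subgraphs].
E[# K_5] = C(303, 5) · (1/2)^C(5, 2) = 20588621235 / 2^10 ≈ 20106075.424805

For each 5-subset S of vertices (there are C(303, 5) = 20588621235 such S), let X_S = 1 if S induces a K_5 (all C(5, 2) = 10 edges present). Then P(X_S = 1) = (1/2)^10 = 1/1024. By linearity of expectation, E[# K_5] = C(303, 5) · (1/2)^10 = 20588621235 / 1024 ≈ 20106075.424805.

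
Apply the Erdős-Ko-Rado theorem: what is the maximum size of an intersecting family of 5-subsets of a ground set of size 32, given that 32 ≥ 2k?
max |F| = C(31, 4) = 31465

The Erdős-Ko-Rado theorem states: for n ≥ 2k, an intersecting family of k-subsets of an n-element set has size at most C(n − 1, k − 1), with equality for 'star' families {A ⊆ [n] : |A| = k, i ∈ A} (fix an element i). For n = 32, k = 5: C(31, 4) = 31465.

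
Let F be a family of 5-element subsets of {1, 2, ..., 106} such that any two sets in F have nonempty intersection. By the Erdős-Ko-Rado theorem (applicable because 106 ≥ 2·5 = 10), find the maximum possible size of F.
max |F| = C(105, 4) = 4780230

The Erdős-Ko-Rado theorem states: for n ≥ 2k, an intersecting family of k-subsets of an n-element set has size at most C(n − 1, k − 1), with equality for 'star' families {A ⊆ [n] : |A| = k, i ∈ A} (fix an element i). For n = 106, k = 5: C(105, 4) = 4780230.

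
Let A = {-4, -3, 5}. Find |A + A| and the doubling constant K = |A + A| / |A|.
K = |A + A| / |A| = 6/3 = 2

Enumerate A + A = {a + b : a, b ∈ A}. With |A| = 3, there are |A|^2 = 9 ordered sum pairs; collecting distinct values, A + A = {-8, -7, -6, 1, 2, 10}, so |A + A| = 6. Thus K = 6/3 = 2. For comparison, the minimum possible |A + A| over all 3-element sets is 2·3 − 1 = 5 (so min K = 5/3), attained only by arithmetic progressions.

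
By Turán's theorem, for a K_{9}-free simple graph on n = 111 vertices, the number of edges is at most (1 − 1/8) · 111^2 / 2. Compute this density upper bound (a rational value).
Turán density bound = (7/8) · 111^2/2 = 86247/16 ≈ 5390.4375

Turán's theorem: ex(n, K_{r+1}) is achieved by the complete r-partite Turán graph T(n, r) with parts as balanced as possible, and is at most (1 − 1/r) · n^2/2. For r = 8, n = 111: the density bound is (7/8) · 12321/2 = 86247/16 ≈ 5390.4375. The integer-valued extremum is e(T(111, 8)) = 5390, which is strictly less than the density bound 86247/16 since 8 ∤ 111 (the parts of T(111, 8) cannot all be equal).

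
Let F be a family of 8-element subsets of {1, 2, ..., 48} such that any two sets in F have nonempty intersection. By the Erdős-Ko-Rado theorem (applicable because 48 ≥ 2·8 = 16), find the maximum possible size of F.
max |F| = C(47, 7) = 62891499

Erdős-Ko-Rado (1961): when n ≥ 2k, max |F| = C(n−1, k−1). The bound is attained by the star {A : i ∈ A} for any fixed i ∈ [n]. Here C(48−1, 8−1) = C(47, 7) = 62891499.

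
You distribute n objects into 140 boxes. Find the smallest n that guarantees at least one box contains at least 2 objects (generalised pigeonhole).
n = (2 − 1)·140 + 1 = 141

By the generalised pigeonhole principle, to guarantee some box contains ≥ r objects we need more than (r − 1) · k objects total. Threshold: n = (r − 1) · k + 1. With r = 2 and k = 140: n = 1 · 140 + 1 = 140 + 1 = 141. For n = 140 = 1 · 140, we can put exactly 1 objects in every box, avoiding 2 in any single one — so 141 is tight.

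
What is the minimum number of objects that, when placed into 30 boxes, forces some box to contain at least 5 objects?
n = (5 − 1)·30 + 1 = 121

By the generalised pigeonhole principle, to guarantee some box contains ≥ r objects we need more than (r − 1) · k objects total. Threshold: n = (r − 1) · k + 1. With r = 5 and k = 30: n = 4 · 30 + 1 = 120 + 1 = 121. For n = 120 = 4 · 30, we can put exactly 4 objects in every box, avoiding 5 in any single one — so 121 is tight.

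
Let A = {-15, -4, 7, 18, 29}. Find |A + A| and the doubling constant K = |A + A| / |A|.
K = |A + A| / |A| = 9/5

Enumerate A + A = {a + b : a, b ∈ A}. With |A| = 5, there are |A|^2 = 25 ordered sum pairs; collecting distinct values, A + A = {-30, -19, -8, 3, 14, 25, 36, 47, 58}, so |A + A| = 9. Thus K = 9/5. Here |A + A| = 2|A| − 1 = 9, the minimum possible — so K = 9/5 is minimal, which holds iff A is an arithmetic progression.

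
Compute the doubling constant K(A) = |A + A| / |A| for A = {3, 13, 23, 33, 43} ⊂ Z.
K = |A + A| / |A| = 9/5

Enumerate A + A = {a + b : a, b ∈ A}. With |A| = 5, there are |A|^2 = 25 ordered sum pairs; collecting distinct values, A + A = {6, 16, 26, 36, 46, 56, 66, 76, 86}, so |A + A| = 9. Thus K = 9/5. Here |A + A| = 2|A| − 1 = 9, the minimum possible — so K = 9/5 is minimal, which holds iff A is an arithmetic progression.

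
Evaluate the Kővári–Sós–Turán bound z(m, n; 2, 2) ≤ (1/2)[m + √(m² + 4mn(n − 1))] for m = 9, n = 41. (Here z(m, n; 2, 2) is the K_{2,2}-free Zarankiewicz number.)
z(9, 41; 2, 2) ≤ (1/2)[9 + √(9² + 4·9·41·40)] = (1/2)[9 + √59121] = 126.0741

Kővári–Sós–Turán: let r_1, ..., r_9 be the row sums and z = Σ r_i the total number of 1s. Each pair of columns can share at most one row with both entries 1 (else a 2×2 all-ones block appears), so Σ_i C(r_i, 2) ≤ C(41, 2) = 820. By convexity Σ_i C(r_i, 2) ≥ 9·C(z/9, 2) = z(z − 9)/(2·9), giving z² − 9z − 9·41·40 ≤ 0 and hence z ≤ (1/2)[9 + √(81 + 4·14760)] = (1/2)[9 + √59121] ≈ (1/2)(9 + 243.1481) = 126.0741.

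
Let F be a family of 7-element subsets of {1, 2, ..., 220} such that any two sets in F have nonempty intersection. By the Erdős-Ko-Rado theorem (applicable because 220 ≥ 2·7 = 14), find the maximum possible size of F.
max |F| = C(219, 6) = 142999273242

Erdős-Ko-Rado (1961): when n ≥ 2k, max |F| = C(n−1, k−1). The bound is attained by the star {A : i ∈ A} for any fixed i ∈ [n]. Here C(220−1, 7−1) = C(219, 6) = 142999273242.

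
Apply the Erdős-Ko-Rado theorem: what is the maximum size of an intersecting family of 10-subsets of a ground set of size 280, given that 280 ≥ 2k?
max |F| = C(279, 9) = 24777581655399430

Erdős-Ko-Rado (1961): when n ≥ 2k, max |F| = C(n−1, k−1). The bound is attained by the star {A : i ∈ A} for any fixed i ∈ [n]. Here C(280−1, 10−1) = C(279, 9) = 24777581655399430.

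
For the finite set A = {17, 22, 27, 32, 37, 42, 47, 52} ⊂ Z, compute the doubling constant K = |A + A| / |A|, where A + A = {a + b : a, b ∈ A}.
K = |A + A| / |A| = 15/8

Enumerate A + A = {a + b : a, b ∈ A}. With |A| = 8, there are |A|^2 = 64 ordered sum pairs; collecting distinct values, A + A = {34, 39, 44, 49, 54, 59, 64, 69, 74, 79, 84, 89, 94, 99, 104}, so |A + A| = 15. Thus K = 15/8. Here |A + A| = 2|A| − 1 = 15, the minimum possible — so K = 15/8 is minimal, which holds iff A is an arithmetic progression.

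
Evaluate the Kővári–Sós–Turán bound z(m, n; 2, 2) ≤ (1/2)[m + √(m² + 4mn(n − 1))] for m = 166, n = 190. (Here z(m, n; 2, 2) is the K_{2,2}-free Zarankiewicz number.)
z(166, 190; 2, 2) ≤ (1/2)[166 + √(166² + 4·166·190·189)] = (1/2)[166 + √23871796] = 2525.9386

Kővári–Sós–Turán: let r_1, ..., r_166 be the row sums and z = Σ r_i the total number of 1s. Each pair of columns can share at most one row with both entries 1 (else a 2×2 all-ones block appears), so Σ_i C(r_i, 2) ≤ C(190, 2) = 17955. By convexity Σ_i C(r_i, 2) ≥ 166·C(z/166, 2) = z(z − 166)/(2·166), giving z² − 166z − 166·190·189 ≤ 0 and hence z ≤ (1/2)[166 + √(27556 + 4·5961060)] = (1/2)[166 + √23871796] ≈ (1/2)(166 + 4885.8772) = 2525.9386.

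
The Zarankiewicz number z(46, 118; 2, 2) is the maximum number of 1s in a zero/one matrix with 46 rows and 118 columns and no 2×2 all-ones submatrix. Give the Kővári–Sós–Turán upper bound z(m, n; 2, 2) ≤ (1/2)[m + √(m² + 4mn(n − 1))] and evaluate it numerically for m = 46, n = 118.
z(46, 118; 2, 2) ≤ (1/2)[46 + √(46² + 4·46·118·117)] = (1/2)[46 + √2542420] = 820.2484

Kővári–Sós–Turán: let r_1, ..., r_46 be the row sums and z = Σ r_i the total number of 1s. Each pair of columns can share at most one row with both entries 1 (else a 2×2 all-ones block appears), so Σ_i C(r_i, 2) ≤ C(118, 2) = 6903. By convexity Σ_i C(r_i, 2) ≥ 46·C(z/46, 2) = z(z − 46)/(2·46), giving z² − 46z − 46·118·117 ≤ 0 and hence z ≤ (1/2)[46 + √(2116 + 4·635076)] = (1/2)[46 + √2542420] ≈ (1/2)(46 + 1594.4968) = 820.2484.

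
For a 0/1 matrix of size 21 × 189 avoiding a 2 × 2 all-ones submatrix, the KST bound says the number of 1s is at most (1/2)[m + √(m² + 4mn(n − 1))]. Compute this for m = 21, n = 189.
z(21, 189; 2, 2) ≤ (1/2)[21 + √(21² + 4·21·189·188)] = (1/2)[21 + √2985129] = 874.3763

Kővári–Sós–Turán: let r_1, ..., r_21 be the row sums and z = Σ r_i the total number of 1s. Each pair of columns can share at most one row with both entries 1 (else a 2×2 all-ones block appears), so Σ_i C(r_i, 2) ≤ C(189, 2) = 17766. By convexity Σ_i C(r_i, 2) ≥ 21·C(z/21, 2) = z(z − 21)/(2·21), giving z² − 21z − 21·189·188 ≤ 0 and hence z ≤ (1/2)[21 + √(441 + 4·746172)] = (1/2)[21 + √2985129] ≈ (1/2)(21 + 1727.7526) = 874.3763.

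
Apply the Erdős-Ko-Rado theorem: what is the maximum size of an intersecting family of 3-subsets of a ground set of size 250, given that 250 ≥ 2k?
max |F| = C(249, 2) = 30876

Erdős-Ko-Rado (1961): when n ≥ 2k, max |F| = C(n−1, k−1). The bound is attained by the star {A : i ∈ A} for any fixed i ∈ [n]. Here C(250−1, 3−1) = C(249, 2) = 30876.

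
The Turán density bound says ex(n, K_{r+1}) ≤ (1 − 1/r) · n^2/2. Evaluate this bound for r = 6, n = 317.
Turán density bound = (5/6) · 317^2/2 = 502445/12 ≈ 41870.4167

Turán's theorem: ex(n, K_{r+1}) is achieved by the complete r-partite Turán graph T(n, r) with parts as balanced as possible, and is at most (1 − 1/r) · n^2/2. For r = 6, n = 317: the density bound is (5/6) · 100489/2 = 502445/12 ≈ 41870.4167. The integer-valued extremum is e(T(317, 6)) = 41870, which is strictly less than the density bound 502445/12 since 6 ∤ 317 (the parts of T(317, 6) cannot all be equal).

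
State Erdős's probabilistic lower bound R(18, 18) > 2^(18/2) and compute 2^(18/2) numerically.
2^(18/2) = 512; so R(18, 18) > 512

Colour each edge of K_n uniformly at random with red/blue. The expected number of monochromatic K_18 is C(n, 18) · 2 · 2^(−C(18,2)). If C(n, 18) · 2^(1 − C(18,2)) < 1, then with positive probability no monochromatic K_18 exists, so R(18, 18) > n. The standard estimate C(n, 18) ≤ n^18/18! shows this inequality holds whenever n ≤ 2^(18/2) (since 18! · 2^(C(18,2) − 1) > 2^(18^2/2) ≥ n^18). Hence R(18, 18) > 2^(18/2) = 512.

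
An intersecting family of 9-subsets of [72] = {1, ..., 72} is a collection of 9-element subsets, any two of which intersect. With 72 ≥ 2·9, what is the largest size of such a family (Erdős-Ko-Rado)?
max |F| = C(71, 8) = 10639125640

The Erdős-Ko-Rado theorem states: for n ≥ 2k, an intersecting family of k-subsets of an n-element set has size at most C(n − 1, k − 1), with equality for 'star' families {A ⊆ [n] : |A| = k, i ∈ A} (fix an element i). For n = 72, k = 9: C(71, 8) = 10639125640.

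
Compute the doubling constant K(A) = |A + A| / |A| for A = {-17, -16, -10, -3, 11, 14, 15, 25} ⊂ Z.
K = |A + A| / |A| = 31/8

Enumerate A + A = {a + b : a, b ∈ A}. With |A| = 8, there are |A|^2 = 64 ordered sum pairs; collecting distinct values, A + A = {-34, -33, -32, -27, -26, -20, -19, -13, -6, -5, -3, -2, -1, 1, 4, 5, 8, 9, 11, 12, 15, 22, 25, 26, 28, 29, 30, 36, 39, 40, 50}, so |A + A| = 31. Thus K = 31/8. For comparison, the minimum possible |A + A| over all 8-element sets is 2·8 − 1 = 15 (so min K = 15/8), attained only by arithmetic progressions.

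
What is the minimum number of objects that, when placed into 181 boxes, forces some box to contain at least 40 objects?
n = (40 − 1)·181 + 1 = 7060

By the generalised pigeonhole principle, to guarantee some box contains ≥ r objects we need more than (r − 1) · k objects total. Threshold: n = (r − 1) · k + 1. With r = 40 and k = 181: n = 39 · 181 + 1 = 7059 + 1 = 7060. For n = 7059 = 39 · 181, we can put exactly 39 objects in every box, avoiding 40 in any single one — so 7060 is tight.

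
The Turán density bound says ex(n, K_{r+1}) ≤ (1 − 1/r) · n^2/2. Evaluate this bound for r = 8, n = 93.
Turán density bound = (7/8) · 93^2/2 = 60543/16 ≈ 3783.9375

Turán's theorem: ex(n, K_{r+1}) is achieved by the complete r-partite Turán graph T(n, r) with parts as balanced as possible, and is at most (1 − 1/r) · n^2/2. For r = 8, n = 93: the density bound is (7/8) · 8649/2 = 60543/16 ≈ 3783.9375. The integer-valued extremum is e(T(93, 8)) = 3783, which is strictly less than the density bound 60543/16 since 8 ∤ 93 (the parts of T(93, 8) cannot all be equal).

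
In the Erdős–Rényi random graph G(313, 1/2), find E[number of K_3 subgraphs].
E[# K_3] = C(313, 3) · (1/2)^C(3, 2) = 5061836 / 2^3 = 1265459/2 = 632729.5

For each 3-subset S of vertices (there are C(313, 3) = 5061836 such S), let X_S = 1 if S induces a K_3 (all C(3, 2) = 3 edges present). Then P(X_S = 1) = (1/2)^3 = 1/8. By linearity of expectation, E[# K_3] = C(313, 3) · (1/2)^3 = 5061836 / 8 = 1265459/2 = 632729.5.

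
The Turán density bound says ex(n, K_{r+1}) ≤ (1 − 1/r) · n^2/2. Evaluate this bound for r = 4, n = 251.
Turán density bound = (3/4) · 251^2/2 = 189003/8 ≈ 23625.375

Turán's theorem: ex(n, K_{r+1}) is achieved by the complete r-partite Turán graph T(n, r) with parts as balanced as possible, and is at most (1 − 1/r) · n^2/2. For r = 4, n = 251: the density bound is (3/4) · 63001/2 = 189003/8 ≈ 23625.375. The integer-valued extremum is e(T(251, 4)) = 23625, which is strictly less than the density bound 189003/8 since 4 ∤ 251 (the parts of T(251, 4) cannot all be equal).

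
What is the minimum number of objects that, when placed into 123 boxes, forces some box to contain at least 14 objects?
n = (14 − 1)·123 + 1 = 1600

By the generalised pigeonhole principle, to guarantee some box contains ≥ r objects we need more than (r − 1) · k objects total. Threshold: n = (r − 1) · k + 1. With r = 14 and k = 123: n = 13 · 123 + 1 = 1599 + 1 = 1600. For n = 1599 = 13 · 123, we can put exactly 13 objects in every box, avoiding 14 in any single one — so 1600 is tight.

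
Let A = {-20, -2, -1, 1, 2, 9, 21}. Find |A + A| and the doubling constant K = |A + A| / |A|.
K = |A + A| / |A| = 26/7

Enumerate A + A = {a + b : a, b ∈ A}. With |A| = 7, there are |A|^2 = 49 ordered sum pairs; collecting distinct values, A + A = {-40, -22, -21, -19, -18, -11, -4, -3, -2, -1, 0, 1, 2, 3, 4, 7, 8, 10, 11, 18, 19, 20, 22, 23, 30, 42}, so |A + A| = 26. Thus K = 26/7. For comparison, the minimum possible |A + A| over all 7-element sets is 2·7 − 1 = 13 (so min K = 13/7), attained only by arithmetic progressions.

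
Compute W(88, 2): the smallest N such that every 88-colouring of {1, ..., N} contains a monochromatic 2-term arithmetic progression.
W(88, 2) = 88 + 1 = 89

A 2-term AP is any pair of integers, so a monochromatic 2-AP exists iff some colour is used at least twice. With 88 colours, the colouring i ↦ i on {1, ..., 88} uses each colour once, avoiding any monochromatic pair, so W(88, 2) > 88. For {1, ..., 89}, pigeonhole forces two integers of the same colour, which form a monochromatic 2-AP. Hence W(88, 2) = 89.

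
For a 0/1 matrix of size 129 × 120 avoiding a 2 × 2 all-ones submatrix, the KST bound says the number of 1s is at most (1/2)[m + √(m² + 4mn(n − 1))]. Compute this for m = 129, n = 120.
z(129, 120; 2, 2) ≤ (1/2)[129 + √(129² + 4·129·120·119)] = (1/2)[129 + √7385121] = 1423.279

Kővári–Sós–Turán: let r_1, ..., r_129 be the row sums and z = Σ r_i the total number of 1s. Each pair of columns can share at most one row with both entries 1 (else a 2×2 all-ones block appears), so Σ_i C(r_i, 2) ≤ C(120, 2) = 7140. By convexity Σ_i C(r_i, 2) ≥ 129·C(z/129, 2) = z(z − 129)/(2·129), giving z² − 129z − 129·120·119 ≤ 0 and hence z ≤ (1/2)[129 + √(16641 + 4·1842120)] = (1/2)[129 + √7385121] ≈ (1/2)(129 + 2717.5579) = 1423.279.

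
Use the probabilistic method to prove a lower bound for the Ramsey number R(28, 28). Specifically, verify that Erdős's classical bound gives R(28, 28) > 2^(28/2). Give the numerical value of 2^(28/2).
2^(28/2) = 16384; so R(28, 28) > 16384

Colour each edge of K_n uniformly at random with red/blue. The expected number of monochromatic K_28 is C(n, 28) · 2 · 2^(−C(28,2)). If C(n, 28) · 2^(1 − C(28,2)) < 1, then with positive probability no monochromatic K_28 exists, so R(28, 28) > n. The standard estimate C(n, 28) ≤ n^28/28! shows this inequality holds whenever n ≤ 2^(28/2) (since 28! · 2^(C(28,2) − 1) > 2^(28^2/2) ≥ n^28). Hence R(28, 28) > 2^(28/2) = 16384.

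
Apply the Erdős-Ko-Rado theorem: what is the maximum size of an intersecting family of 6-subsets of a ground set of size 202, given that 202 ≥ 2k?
max |F| = C(201, 5) = 2600334990

Erdős-Ko-Rado (1961): when n ≥ 2k, max |F| = C(n−1, k−1). The bound is attained by the star {A : i ∈ A} for any fixed i ∈ [n]. Here C(202−1, 6−1) = C(201, 5) = 2600334990.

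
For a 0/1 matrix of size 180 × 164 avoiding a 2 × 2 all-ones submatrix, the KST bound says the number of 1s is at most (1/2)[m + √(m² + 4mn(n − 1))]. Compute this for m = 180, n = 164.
z(180, 164; 2, 2) ≤ (1/2)[180 + √(180² + 4·180·164·163)] = (1/2)[180 + √19279440] = 2285.418

Kővári–Sós–Turán: let r_1, ..., r_180 be the row sums and z = Σ r_i the total number of 1s. Each pair of columns can share at most one row with both entries 1 (else a 2×2 all-ones block appears), so Σ_i C(r_i, 2) ≤ C(164, 2) = 13366. By convexity Σ_i C(r_i, 2) ≥ 180·C(z/180, 2) = z(z − 180)/(2·180), giving z² − 180z − 180·164·163 ≤ 0 and hence z ≤ (1/2)[180 + √(32400 + 4·4811760)] = (1/2)[180 + √19279440] ≈ (1/2)(180 + 4390.8359) = 2285.418.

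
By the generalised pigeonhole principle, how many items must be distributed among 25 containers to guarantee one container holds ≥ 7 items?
n = (7 − 1)·25 + 1 = 151

By the generalised pigeonhole principle, to guarantee some box contains ≥ r objects we need more than (r − 1) · k objects total. Threshold: n = (r − 1) · k + 1. With r = 7 and k = 25: n = 6 · 25 + 1 = 150 + 1 = 151. For n = 150 = 6 · 25, we can put exactly 6 objects in every box, avoiding 7 in any single one — so 151 is tight.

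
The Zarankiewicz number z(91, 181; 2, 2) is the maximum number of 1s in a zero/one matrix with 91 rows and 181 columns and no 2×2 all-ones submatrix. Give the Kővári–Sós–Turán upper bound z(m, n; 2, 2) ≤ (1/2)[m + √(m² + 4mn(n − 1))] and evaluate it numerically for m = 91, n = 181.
z(91, 181; 2, 2) ≤ (1/2)[91 + √(91² + 4·91·181·180)] = (1/2)[91 + √11867401] = 1767.9547

Kővári–Sós–Turán: let r_1, ..., r_91 be the row sums and z = Σ r_i the total number of 1s. Each pair of columns can share at most one row with both entries 1 (else a 2×2 all-ones block appears), so Σ_i C(r_i, 2) ≤ C(181, 2) = 16290. By convexity Σ_i C(r_i, 2) ≥ 91·C(z/91, 2) = z(z − 91)/(2·91), giving z² − 91z − 91·181·180 ≤ 0 and hence z ≤ (1/2)[91 + √(8281 + 4·2964780)] = (1/2)[91 + √11867401] ≈ (1/2)(91 + 3444.9094) = 1767.9547.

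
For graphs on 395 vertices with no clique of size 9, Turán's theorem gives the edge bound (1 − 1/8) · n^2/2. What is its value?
Turán density bound = (7/8) · 395^2/2 = 1092175/16 ≈ 68260.9375

Turán's theorem: ex(n, K_{r+1}) is achieved by the complete r-partite Turán graph T(n, r) with parts as balanced as possible, and is at most (1 − 1/r) · n^2/2. For r = 8, n = 395: the density bound is (7/8) · 156025/2 = 1092175/16 ≈ 68260.9375. The integer-valued extremum is e(T(395, 8)) = 68260, which is strictly less than the density bound 1092175/16 since 8 ∤ 395 (the parts of T(395, 8) cannot all be equal).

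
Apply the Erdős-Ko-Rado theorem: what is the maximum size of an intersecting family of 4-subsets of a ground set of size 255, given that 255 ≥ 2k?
max |F| = C(254, 3) = 2699004

The Erdős-Ko-Rado theorem states: for n ≥ 2k, an intersecting family of k-subsets of an n-element set has size at most C(n − 1, k − 1), with equality for 'star' families {A ⊆ [n] : |A| = k, i ∈ A} (fix an element i). For n = 255, k = 4: C(254, 3) = 2699004.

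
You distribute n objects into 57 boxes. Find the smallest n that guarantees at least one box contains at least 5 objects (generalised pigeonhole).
n = (5 − 1)·57 + 1 = 229

By the generalised pigeonhole principle, to guarantee some box contains ≥ r objects we need more than (r − 1) · k objects total. Threshold: n = (r − 1) · k + 1. With r = 5 and k = 57: n = 4 · 57 + 1 = 228 + 1 = 229. For n = 228 = 4 · 57, we can put exactly 4 objects in every box, avoiding 5 in any single one — so 229 is tight.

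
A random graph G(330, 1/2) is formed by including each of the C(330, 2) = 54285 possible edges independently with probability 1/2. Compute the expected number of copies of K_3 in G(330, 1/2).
E[# K_3] = C(330, 3) · (1/2)^C(3, 2) = 5935160 / 2^3 = 741895

For each 3-subset S of vertices (there are C(330, 3) = 5935160 such S), let X_S = 1 if S induces a K_3 (all C(3, 2) = 3 edges present). Then P(X_S = 1) = (1/2)^3 = 1/8. By linearity of expectation, E[# K_3] = C(330, 3) · (1/2)^3 = 5935160 / 8 = 741895.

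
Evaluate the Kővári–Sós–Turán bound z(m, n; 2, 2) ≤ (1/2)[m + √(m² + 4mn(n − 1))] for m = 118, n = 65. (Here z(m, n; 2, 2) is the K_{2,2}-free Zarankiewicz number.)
z(118, 65; 2, 2) ≤ (1/2)[118 + √(118² + 4·118·65·64)] = (1/2)[118 + √1977444] = 762.1081

Kővári–Sós–Turán: let r_1, ..., r_118 be the row sums and z = Σ r_i the total number of 1s. Each pair of columns can share at most one row with both entries 1 (else a 2×2 all-ones block appears), so Σ_i C(r_i, 2) ≤ C(65, 2) = 2080. By convexity Σ_i C(r_i, 2) ≥ 118·C(z/118, 2) = z(z − 118)/(2·118), giving z² − 118z − 118·65·64 ≤ 0 and hence z ≤ (1/2)[118 + √(13924 + 4·490880)] = (1/2)[118 + √1977444] ≈ (1/2)(118 + 1406.2162) = 762.1081.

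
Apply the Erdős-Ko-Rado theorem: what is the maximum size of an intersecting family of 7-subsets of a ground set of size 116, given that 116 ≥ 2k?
max |F| = C(115, 6) = 2813729380

Erdős-Ko-Rado (1961): when n ≥ 2k, max |F| = C(n−1, k−1). The bound is attained by the star {A : i ∈ A} for any fixed i ∈ [n]. Here C(116−1, 7−1) = C(115, 6) = 2813729380.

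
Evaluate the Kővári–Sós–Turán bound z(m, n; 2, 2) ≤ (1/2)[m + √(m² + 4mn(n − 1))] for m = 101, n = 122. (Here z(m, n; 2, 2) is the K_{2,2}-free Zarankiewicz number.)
z(101, 122; 2, 2) ≤ (1/2)[101 + √(101² + 4·101·122·121)] = (1/2)[101 + √5974049] = 1272.5934

Kővári–Sós–Turán: let r_1, ..., r_101 be the row sums and z = Σ r_i the total number of 1s. Each pair of columns can share at most one row with both entries 1 (else a 2×2 all-ones block appears), so Σ_i C(r_i, 2) ≤ C(122, 2) = 7381. By convexity Σ_i C(r_i, 2) ≥ 101·C(z/101, 2) = z(z − 101)/(2·101), giving z² − 101z − 101·122·121 ≤ 0 and hence z ≤ (1/2)[101 + √(10201 + 4·1490962)] = (1/2)[101 + √5974049] ≈ (1/2)(101 + 2444.1868) = 1272.5934.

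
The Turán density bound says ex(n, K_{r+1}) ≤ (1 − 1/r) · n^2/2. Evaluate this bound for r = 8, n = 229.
Turán density bound = (7/8) · 229^2/2 = 367087/16 ≈ 22942.9375

Turán's theorem: ex(n, K_{r+1}) is achieved by the complete r-partite Turán graph T(n, r) with parts as balanced as possible, and is at most (1 − 1/r) · n^2/2. For r = 8, n = 229: the density bound is (7/8) · 52441/2 = 367087/16 ≈ 22942.9375. The integer-valued extremum is e(T(229, 8)) = 22942, which is strictly less than the density bound 367087/16 since 8 ∤ 229 (the parts of T(229, 8) cannot all be equal).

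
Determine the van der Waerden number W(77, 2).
W(77, 2) = 77 + 1 = 78

A 2-term AP is any pair of integers, so a monochromatic 2-AP exists iff some colour is used at least twice. With 77 colours, the colouring i ↦ i on {1, ..., 77} uses each colour once, avoiding any monochromatic pair, so W(77, 2) > 77. For {1, ..., 78}, pigeonhole forces two integers of the same colour, which form a monochromatic 2-AP. Hence W(77, 2) = 78.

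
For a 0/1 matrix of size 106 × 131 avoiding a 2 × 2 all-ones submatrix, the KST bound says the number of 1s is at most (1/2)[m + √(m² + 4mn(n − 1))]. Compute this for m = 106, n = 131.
z(106, 131; 2, 2) ≤ (1/2)[106 + √(106² + 4·106·131·130)] = (1/2)[106 + √7231956] = 1397.6148

Kővári–Sós–Turán: let r_1, ..., r_106 be the row sums and z = Σ r_i the total number of 1s. Each pair of columns can share at most one row with both entries 1 (else a 2×2 all-ones block appears), so Σ_i C(r_i, 2) ≤ C(131, 2) = 8515. By convexity Σ_i C(r_i, 2) ≥ 106·C(z/106, 2) = z(z − 106)/(2·106), giving z² − 106z − 106·131·130 ≤ 0 and hence z ≤ (1/2)[106 + √(11236 + 4·1805180)] = (1/2)[106 + √7231956] ≈ (1/2)(106 + 2689.2296) = 1397.6148.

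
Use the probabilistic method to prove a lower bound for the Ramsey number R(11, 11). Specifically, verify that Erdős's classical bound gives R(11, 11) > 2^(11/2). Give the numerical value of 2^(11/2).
2^(11/2) = 45.2548; so R(11, 11) > 45.2548

Colour each edge of K_n uniformly at random with red/blue. The expected number of monochromatic K_11 is C(n, 11) · 2 · 2^(−C(11,2)). If C(n, 11) · 2^(1 − C(11,2)) < 1, then with positive probability no monochromatic K_11 exists, so R(11, 11) > n. The standard estimate C(n, 11) ≤ n^11/11! shows this inequality holds whenever n ≤ 2^(11/2) (since 11! · 2^(C(11,2) − 1) > 2^(11^2/2) ≥ n^11). Hence R(11, 11) > 2^(11/2) = 45.2548.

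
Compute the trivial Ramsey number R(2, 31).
R(2, 31) = 31

R(2, k) = k for all k ≥ 2: in a 2-colouring of K_k, either some edge is red (a red K_2) or all edges are blue (a blue K_k). And K_{30} coloured all-blue has no blue K_31, so R(2, 31) > 30. Hence R(2, 31) = 31.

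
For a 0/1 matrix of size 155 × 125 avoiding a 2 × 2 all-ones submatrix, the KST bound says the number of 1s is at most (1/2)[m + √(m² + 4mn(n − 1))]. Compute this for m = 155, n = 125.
z(155, 125; 2, 2) ≤ (1/2)[155 + √(155² + 4·155·125·124)] = (1/2)[155 + √9634025] = 1629.4363

Kővári–Sós–Turán: let r_1, ..., r_155 be the row sums and z = Σ r_i the total number of 1s. Each pair of columns can share at most one row with both entries 1 (else a 2×2 all-ones block appears), so Σ_i C(r_i, 2) ≤ C(125, 2) = 7750. By convexity Σ_i C(r_i, 2) ≥ 155·C(z/155, 2) = z(z − 155)/(2·155), giving z² − 155z − 155·125·124 ≤ 0 and hence z ≤ (1/2)[155 + √(24025 + 4·2402500)] = (1/2)[155 + √9634025] ≈ (1/2)(155 + 3103.8726) = 1629.4363.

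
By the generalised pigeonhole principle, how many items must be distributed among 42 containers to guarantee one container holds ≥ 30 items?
n = (30 − 1)·42 + 1 = 1219

By the generalised pigeonhole principle, to guarantee some box contains ≥ r objects we need more than (r − 1) · k objects total. Threshold: n = (r − 1) · k + 1. With r = 30 and k = 42: n = 29 · 42 + 1 = 1218 + 1 = 1219. For n = 1218 = 29 · 42, we can put exactly 29 objects in every box, avoiding 30 in any single one — so 1219 is tight.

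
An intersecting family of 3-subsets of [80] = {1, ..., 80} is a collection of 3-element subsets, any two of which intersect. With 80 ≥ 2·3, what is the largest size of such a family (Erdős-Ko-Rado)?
max |F| = C(79, 2) = 3081

Erdős-Ko-Rado (1961): when n ≥ 2k, max |F| = C(n−1, k−1). The bound is attained by the star {A : i ∈ A} for any fixed i ∈ [n]. Here C(80−1, 3−1) = C(79, 2) = 3081.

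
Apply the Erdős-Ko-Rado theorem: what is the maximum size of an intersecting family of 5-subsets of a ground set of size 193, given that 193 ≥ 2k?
max |F| = C(192, 4) = 54870480

Erdős-Ko-Rado (1961): when n ≥ 2k, max |F| = C(n−1, k−1). The bound is attained by the star {A : i ∈ A} for any fixed i ∈ [n]. Here C(193−1, 5−1) = C(192, 4) = 54870480.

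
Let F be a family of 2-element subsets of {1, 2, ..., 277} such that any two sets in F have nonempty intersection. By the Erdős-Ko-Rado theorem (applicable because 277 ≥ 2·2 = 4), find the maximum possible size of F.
max |F| = C(276, 1) = 276

Erdős-Ko-Rado (1961): when n ≥ 2k, max |F| = C(n−1, k−1). The bound is attained by the star {A : i ∈ A} for any fixed i ∈ [n]. Here C(277−1, 2−1) = C(276, 1) = 276.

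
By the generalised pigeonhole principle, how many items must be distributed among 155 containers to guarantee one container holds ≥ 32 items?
n = (32 − 1)·155 + 1 = 4806

By the generalised pigeonhole principle, to guarantee some box contains ≥ r objects we need more than (r − 1) · k objects total. Threshold: n = (r − 1) · k + 1. With r = 32 and k = 155: n = 31 · 155 + 1 = 4805 + 1 = 4806. For n = 4805 = 31 · 155, we can put exactly 31 objects in every box, avoiding 32 in any single one — so 4806 is tight.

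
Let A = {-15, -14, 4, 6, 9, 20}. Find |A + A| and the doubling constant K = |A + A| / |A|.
K = |A + A| / |A| = 21/6 = 7/2

Enumerate A + A = {a + b : a, b ∈ A}. With |A| = 6, there are |A|^2 = 36 ordered sum pairs; collecting distinct values, A + A = {-30, -29, -28, -11, -10, -9, -8, -6, -5, 5, 6, 8, 10, 12, 13, 15, 18, 24, 26, 29, 40}, so |A + A| = 21. Thus K = 21/6 = 7/2. For comparison, the minimum possible |A + A| over all 6-element sets is 2·6 − 1 = 11 (so min K = 11/6), attained only by arithmetic progressions.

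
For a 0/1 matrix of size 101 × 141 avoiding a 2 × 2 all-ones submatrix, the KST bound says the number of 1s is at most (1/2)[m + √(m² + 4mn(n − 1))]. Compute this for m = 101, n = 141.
z(101, 141; 2, 2) ≤ (1/2)[101 + √(101² + 4·101·141·140)] = (1/2)[101 + √7985161] = 1463.4014

Kővári–Sós–Turán: let r_1, ..., r_101 be the row sums and z = Σ r_i the total number of 1s. Each pair of columns can share at most one row with both entries 1 (else a 2×2 all-ones block appears), so Σ_i C(r_i, 2) ≤ C(141, 2) = 9870. By convexity Σ_i C(r_i, 2) ≥ 101·C(z/101, 2) = z(z − 101)/(2·101), giving z² − 101z − 101·141·140 ≤ 0 and hence z ≤ (1/2)[101 + √(10201 + 4·1993740)] = (1/2)[101 + √7985161] ≈ (1/2)(101 + 2825.8027) = 1463.4014.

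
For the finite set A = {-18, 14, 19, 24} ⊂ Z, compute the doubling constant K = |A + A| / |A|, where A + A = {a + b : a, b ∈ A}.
K = |A + A| / |A| = 9/4

Enumerate A + A = {a + b : a, b ∈ A}. With |A| = 4, there are |A|^2 = 16 ordered sum pairs; collecting distinct values, A + A = {-36, -4, 1, 6, 28, 33, 38, 43, 48}, so |A + A| = 9. Thus K = 9/4. For comparison, the minimum possible |A + A| over all 4-element sets is 2·4 − 1 = 7 (so min K = 7/4), attained only by arithmetic progressions.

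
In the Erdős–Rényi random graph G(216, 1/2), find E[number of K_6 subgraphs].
E[# K_6] = C(216, 6) · (1/2)^C(6, 2) = 131513824548 / 2^15 = 32878456137/8192 ≈ 4013483.415161

For each 6-subset S of vertices (there are C(216, 6) = 131513824548 such S), let X_S = 1 if S induces a K_6 (all C(6, 2) = 15 edges present). Then P(X_S = 1) = (1/2)^15 = 1/32768. By linearity of expectation, E[# K_6] = C(216, 6) · (1/2)^15 = 131513824548 / 32768 = 32878456137/8192 ≈ 4013483.415161.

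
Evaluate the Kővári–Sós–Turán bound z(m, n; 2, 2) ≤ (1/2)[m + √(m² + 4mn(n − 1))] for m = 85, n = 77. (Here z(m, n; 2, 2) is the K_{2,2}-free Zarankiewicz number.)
z(85, 77; 2, 2) ≤ (1/2)[85 + √(85² + 4·85·77·76)] = (1/2)[85 + √1996905] = 749.0594

Kővári–Sós–Turán: let r_1, ..., r_85 be the row sums and z = Σ r_i the total number of 1s. Each pair of columns can share at most one row with both entries 1 (else a 2×2 all-ones block appears), so Σ_i C(r_i, 2) ≤ C(77, 2) = 2926. By convexity Σ_i C(r_i, 2) ≥ 85·C(z/85, 2) = z(z − 85)/(2·85), giving z² − 85z − 85·77·76 ≤ 0 and hence z ≤ (1/2)[85 + √(7225 + 4·497420)] = (1/2)[85 + √1996905] ≈ (1/2)(85 + 1413.1189) = 749.0594.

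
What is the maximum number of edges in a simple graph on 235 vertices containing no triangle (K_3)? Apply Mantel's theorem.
ex(235, K_3) = ⌊235^2/4⌋ = 13806

Mantel (1907): a triangle-free graph on n vertices has at most ⌊n^2/4⌋ edges, with equality for the complete bipartite graph K_{⌊n/2⌋, ⌈n/2⌉}. For n = 235: ⌊235^2/4⌋ = ⌊55225/4⌋ = 13806. The extremal graph is K_{117, 118}, which has 117·118 = 13806 edges.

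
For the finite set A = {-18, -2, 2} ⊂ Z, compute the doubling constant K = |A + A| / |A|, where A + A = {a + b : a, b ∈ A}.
K = |A + A| / |A| = 6/3 = 2

Enumerate A + A = {a + b : a, b ∈ A}. With |A| = 3, there are |A|^2 = 9 ordered sum pairs; collecting distinct values, A + A = {-36, -20, -16, -4, 0, 4}, so |A + A| = 6. Thus K = 6/3 = 2. For comparison, the minimum possible |A + A| over all 3-element sets is 2·3 − 1 = 5 (so min K = 5/3), attained only by arithmetic progressions.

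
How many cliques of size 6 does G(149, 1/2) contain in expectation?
E[# K_6] = C(149, 6) · (1/2)^C(6, 2) = 13725120696 / 2^15 = 1715640087/4096 ≈ 418857.443115

For each 6-subset S of vertices (there are C(149, 6) = 13725120696 such S), let X_S = 1 if S induces a K_6 (all C(6, 2) = 15 edges present). Then P(X_S = 1) = (1/2)^15 = 1/32768. By linearity of expectation, E[# K_6] = C(149, 6) · (1/2)^15 = 13725120696 / 32768 = 1715640087/4096 ≈ 418857.443115.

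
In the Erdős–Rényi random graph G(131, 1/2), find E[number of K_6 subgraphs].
E[# K_6] = C(131, 6) · (1/2)^C(6, 2) = 6249655776 / 2^15 = 195301743/1024 ≈ 190724.358398

For each 6-subset S of vertices (there are C(131, 6) = 6249655776 such S), let X_S = 1 if S induces a K_6 (all C(6, 2) = 15 edges present). Then P(X_S = 1) = (1/2)^15 = 1/32768. By linearity of expectation, E[# K_6] = C(131, 6) · (1/2)^15 = 6249655776 / 32768 = 195301743/1024 ≈ 190724.358398.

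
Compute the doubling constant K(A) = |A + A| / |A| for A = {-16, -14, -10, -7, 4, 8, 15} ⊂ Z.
K = |A + A| / |A| = 25/7

Enumerate A + A = {a + b : a, b ∈ A}. With |A| = 7, there are |A|^2 = 49 ordered sum pairs; collecting distinct values, A + A = {-32, -30, -28, -26, -24, -23, -21, -20, -17, -14, -12, -10, -8, -6, -3, -2, -1, 1, 5, 8, 12, 16, 19, 23, 30}, so |A + A| = 25. Thus K = 25/7. For comparison, the minimum possible |A + A| over all 7-element sets is 2·7 − 1 = 13 (so min K = 13/7), attained only by arithmetic progressions.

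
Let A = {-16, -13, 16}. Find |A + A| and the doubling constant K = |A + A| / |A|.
K = |A + A| / |A| = 6/3 = 2

Enumerate A + A = {a + b : a, b ∈ A}. With |A| = 3, there are |A|^2 = 9 ordered sum pairs; collecting distinct values, A + A = {-32, -29, -26, 0, 3, 32}, so |A + A| = 6. Thus K = 6/3 = 2. For comparison, the minimum possible |A + A| over all 3-element sets is 2·3 − 1 = 5 (so min K = 5/3), attained only by arithmetic progressions.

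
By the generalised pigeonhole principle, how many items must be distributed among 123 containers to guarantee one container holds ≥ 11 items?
n = (11 − 1)·123 + 1 = 1231

By the generalised pigeonhole principle, to guarantee some box contains ≥ r objects we need more than (r − 1) · k objects total. Threshold: n = (r − 1) · k + 1. With r = 11 and k = 123: n = 10 · 123 + 1 = 1230 + 1 = 1231. For n = 1230 = 10 · 123, we can put exactly 10 objects in every box, avoiding 11 in any single one — so 1231 is tight.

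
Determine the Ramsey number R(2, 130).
R(2, 130) = 130

R(2, k) = k for all k ≥ 2: in a 2-colouring of K_k, either some edge is red (a red K_2) or all edges are blue (a blue K_k). And K_{129} coloured all-blue has no blue K_130, so R(2, 130) > 129. Hence R(2, 130) = 130.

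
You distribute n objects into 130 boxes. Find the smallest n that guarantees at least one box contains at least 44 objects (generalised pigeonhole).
n = (44 − 1)·130 + 1 = 5591

By the generalised pigeonhole principle, to guarantee some box contains ≥ r objects we need more than (r − 1) · k objects total. Threshold: n = (r − 1) · k + 1. With r = 44 and k = 130: n = 43 · 130 + 1 = 5590 + 1 = 5591. For n = 5590 = 43 · 130, we can put exactly 43 objects in every box, avoiding 44 in any single one — so 5591 is tight.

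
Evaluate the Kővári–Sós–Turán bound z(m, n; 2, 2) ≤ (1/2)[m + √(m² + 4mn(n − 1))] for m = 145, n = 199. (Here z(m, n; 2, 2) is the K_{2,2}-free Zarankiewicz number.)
z(145, 199; 2, 2) ≤ (1/2)[145 + √(145² + 4·145·199·198)] = (1/2)[145 + √22874185] = 2463.8482

Kővári–Sós–Turán: let r_1, ..., r_145 be the row sums and z = Σ r_i the total number of 1s. Each pair of columns can share at most one row with both entries 1 (else a 2×2 all-ones block appears), so Σ_i C(r_i, 2) ≤ C(199, 2) = 19701. By convexity Σ_i C(r_i, 2) ≥ 145·C(z/145, 2) = z(z − 145)/(2·145), giving z² − 145z − 145·199·198 ≤ 0 and hence z ≤ (1/2)[145 + √(21025 + 4·5713290)] = (1/2)[145 + √22874185] ≈ (1/2)(145 + 4782.6964) = 2463.8482.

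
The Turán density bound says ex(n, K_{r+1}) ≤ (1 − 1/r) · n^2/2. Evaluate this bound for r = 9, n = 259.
Turán density bound = (8/9) · 259^2/2 = 268324/9 ≈ 29813.7778

Turán's theorem: ex(n, K_{r+1}) is achieved by the complete r-partite Turán graph T(n, r) with parts as balanced as possible, and is at most (1 − 1/r) · n^2/2. For r = 9, n = 259: the density bound is (8/9) · 67081/2 = 268324/9 ≈ 29813.7778. The integer-valued extremum is e(T(259, 9)) = 29813, which is strictly less than the density bound 268324/9 since 9 ∤ 259 (the parts of T(259, 9) cannot all be equal).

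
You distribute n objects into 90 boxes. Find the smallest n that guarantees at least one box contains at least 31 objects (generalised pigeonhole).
n = (31 − 1)·90 + 1 = 2701

By the generalised pigeonhole principle, to guarantee some box contains ≥ r objects we need more than (r − 1) · k objects total. Threshold: n = (r − 1) · k + 1. With r = 31 and k = 90: n = 30 · 90 + 1 = 2700 + 1 = 2701. For n = 2700 = 30 · 90, we can put exactly 30 objects in every box, avoiding 31 in any single one — so 2701 is tight.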